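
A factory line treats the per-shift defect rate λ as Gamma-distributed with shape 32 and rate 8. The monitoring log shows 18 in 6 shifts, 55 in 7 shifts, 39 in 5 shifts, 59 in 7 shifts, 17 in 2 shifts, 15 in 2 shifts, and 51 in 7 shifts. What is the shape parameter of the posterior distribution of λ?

Total count: 18 + 55 + 39 + 59 + 17 + 15 + 51 = 254.
Total exposure: 6 + 7 + 5 + 7 + 2 + 2 + 7 = 36 shifts.
The Gamma prior is conjugate for the Poisson rate, so λ | data ~ Gamma(32+254, 8+36) = Gamma(286, 44).

286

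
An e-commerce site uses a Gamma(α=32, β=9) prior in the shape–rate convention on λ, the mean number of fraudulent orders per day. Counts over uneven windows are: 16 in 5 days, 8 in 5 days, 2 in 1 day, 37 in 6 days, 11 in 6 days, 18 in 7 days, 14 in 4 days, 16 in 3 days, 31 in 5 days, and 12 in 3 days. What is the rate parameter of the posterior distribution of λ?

54

Total count: 16 + 8 + 2 + 37 + 11 + 18 + 14 + 16 + 31 + 12 = 165.
Total exposure: 5 + 5 + 1 + 6 + 6 + 7 + 4 + 3 + 5 + 3 = 45 days.
The Gamma prior is conjugate for the Poisson rate, so λ | data ~ Gamma(32+165, 9+45) = Gamma(197, 54).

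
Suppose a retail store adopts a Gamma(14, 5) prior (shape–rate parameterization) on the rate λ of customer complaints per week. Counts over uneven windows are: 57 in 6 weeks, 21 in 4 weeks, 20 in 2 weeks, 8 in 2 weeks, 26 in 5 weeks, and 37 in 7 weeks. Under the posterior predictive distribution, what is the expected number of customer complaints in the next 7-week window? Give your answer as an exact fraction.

1281/31

Total count: 57 + 21 + 20 + 8 + 26 + 37 = 169.
Total exposure: 6 + 4 + 2 + 2 + 5 + 7 = 26 weeks.
Conjugate update: add total count to the shape and total exposure to the rate, giving Gamma(183, 31).
Predictive mean over a 7-week window = T·E[λ|data] = 7·183/31 = 1281/31.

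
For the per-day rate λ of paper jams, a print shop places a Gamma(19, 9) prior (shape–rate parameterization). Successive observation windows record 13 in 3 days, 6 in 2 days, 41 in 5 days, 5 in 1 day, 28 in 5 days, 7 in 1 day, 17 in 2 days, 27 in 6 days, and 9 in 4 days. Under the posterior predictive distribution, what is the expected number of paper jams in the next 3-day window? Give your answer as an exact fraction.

258/19

Total count: 13 + 6 + 41 + 5 + 28 + 7 + 17 + 27 + 9 = 153.
Total exposure: 3 + 2 + 5 + 1 + 5 + 1 + 2 + 6 + 4 = 29 days.
By Gamma–Poisson conjugacy, the posterior is Gamma(α + Σx, β + Σt) = Gamma(19 + 153, 9 + 29) = Gamma(172, 38).
Predictive mean over a 3-day window = T·E[λ|data] = 3·172/38 = 258/19.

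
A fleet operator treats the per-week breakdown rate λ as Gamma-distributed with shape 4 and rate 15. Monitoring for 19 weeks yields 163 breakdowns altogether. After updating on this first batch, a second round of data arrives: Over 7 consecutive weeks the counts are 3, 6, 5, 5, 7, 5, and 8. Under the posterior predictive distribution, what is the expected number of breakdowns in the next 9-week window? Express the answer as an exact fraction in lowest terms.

1854/41

Total count 163 over total exposure 19 weeks.
After the first batch: Gamma(4 + 163, 15 + 19) = Gamma(167, 34).
Total count: 3 + 6 + 5 + 5 + 7 + 5 + 8 = 39.
Total exposure: 7 weeks.
After the second batch: Gamma(167 + 39, 34 + 7) = Gamma(206, 41).
Predictive mean over a 9-week window = T·E[λ|data] = 9·206/41 = 1854/41.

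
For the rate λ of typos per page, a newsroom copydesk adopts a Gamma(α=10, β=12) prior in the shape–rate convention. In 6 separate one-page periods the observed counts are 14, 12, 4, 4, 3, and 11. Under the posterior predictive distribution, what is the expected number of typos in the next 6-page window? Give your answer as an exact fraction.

Total count: 14 + 12 + 4 + 4 + 3 + 11 = 48.
Total exposure: 6 pages.
Conjugate update: add total count to the shape and total exposure to the rate, giving Gamma(58, 18).
Predictive mean over a 6-page window = T·E[λ|data] = 6·58/18 = 58/3.

58/3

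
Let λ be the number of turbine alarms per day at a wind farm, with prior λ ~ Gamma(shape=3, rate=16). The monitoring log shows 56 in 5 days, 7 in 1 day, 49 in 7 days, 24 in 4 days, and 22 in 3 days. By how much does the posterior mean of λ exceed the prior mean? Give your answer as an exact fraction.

Total count: 56 + 7 + 49 + 24 + 22 = 158.
Total exposure: 5 + 1 + 7 + 4 + 3 = 20 days.
Conjugate update: add total count to the shape and total exposure to the rate, giving Gamma(161, 36).
Posterior mean = 161/36 = 161/36; prior mean = 3/16 = 3/16. Difference = 161/36 − 3/16 = 617/144.

617/144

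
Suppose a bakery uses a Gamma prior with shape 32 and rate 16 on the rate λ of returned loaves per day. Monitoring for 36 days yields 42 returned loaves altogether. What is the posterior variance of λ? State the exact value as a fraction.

37/1352

Total count 42 over total exposure 36 days.
Gamma(α, β) with Poisson data over total exposure Σt gives posterior Gamma(α+Σx, β+Σt) = Gamma(74, 52).
Posterior variance = α'/β'² = 74/2704 = 37/1352.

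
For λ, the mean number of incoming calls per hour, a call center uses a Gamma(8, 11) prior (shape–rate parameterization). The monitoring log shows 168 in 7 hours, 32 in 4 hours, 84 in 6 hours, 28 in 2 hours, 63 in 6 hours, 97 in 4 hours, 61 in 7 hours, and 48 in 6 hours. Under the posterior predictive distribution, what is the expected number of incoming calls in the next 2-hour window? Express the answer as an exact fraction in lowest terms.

Total count: 168 + 32 + 84 + 28 + 63 + 97 + 61 + 48 = 581.
Total exposure: 7 + 4 + 6 + 2 + 6 + 4 + 7 + 6 = 42 hours.
Gamma(α, β) with Poisson data over total exposure Σt gives posterior Gamma(α+Σx, β+Σt) = Gamma(589, 53).
Predictive mean over a 2-hour window = T·E[λ|data] = 2·589/53 = 1178/53.

1178/53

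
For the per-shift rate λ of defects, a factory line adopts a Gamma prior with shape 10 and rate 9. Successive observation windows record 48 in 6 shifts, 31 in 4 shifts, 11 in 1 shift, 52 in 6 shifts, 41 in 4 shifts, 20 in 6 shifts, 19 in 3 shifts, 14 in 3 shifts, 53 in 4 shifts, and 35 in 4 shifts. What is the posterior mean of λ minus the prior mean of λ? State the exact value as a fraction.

1253/225

Total count: 48 + 31 + 11 + 52 + 41 + 20 + 19 + 14 + 53 + 35 = 324.
Total exposure: 6 + 4 + 1 + 6 + 4 + 6 + 3 + 3 + 4 + 4 = 41 shifts.
Posterior: α' = 10 + 324 = 334, β' = 9 + 41 = 50.
Posterior mean = 334/50 = 167/25; prior mean = 10/9 = 10/9. Difference = 167/25 − 10/9 = 1253/225.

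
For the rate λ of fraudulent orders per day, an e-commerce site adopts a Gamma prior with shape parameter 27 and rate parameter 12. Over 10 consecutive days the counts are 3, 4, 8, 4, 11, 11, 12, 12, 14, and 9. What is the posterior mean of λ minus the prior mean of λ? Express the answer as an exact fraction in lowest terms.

131/44

Total count: 3 + 4 + 8 + 4 + 11 + 11 + 12 + 12 + 14 + 9 = 88.
Total exposure: 10 days.
The Gamma prior is conjugate for the Poisson rate, so λ | data ~ Gamma(27+88, 12+10) = Gamma(115, 22).
Posterior mean = 115/22 = 115/22; prior mean = 27/12 = 9/4. Difference = 115/22 − 9/4 = 131/44.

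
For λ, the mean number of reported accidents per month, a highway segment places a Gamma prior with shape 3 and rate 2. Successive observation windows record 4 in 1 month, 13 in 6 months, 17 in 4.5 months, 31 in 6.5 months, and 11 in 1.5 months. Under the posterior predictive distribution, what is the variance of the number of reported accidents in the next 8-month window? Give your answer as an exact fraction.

74576/1849

Total count: 4 + 13 + 17 + 31 + 11 = 76.
Total exposure: 1 + 6 + 4.5 + 6.5 + 1.5 = 19.5 months.
Conjugate update: add total count to the shape and total exposure to the rate, giving Gamma(79, 43/2).
The posterior predictive for a window of length T is Negative Binomial with variance T·α'·(β'+T)/β'² = 8·79·(59/2)/(1849/4) = 74576/1849.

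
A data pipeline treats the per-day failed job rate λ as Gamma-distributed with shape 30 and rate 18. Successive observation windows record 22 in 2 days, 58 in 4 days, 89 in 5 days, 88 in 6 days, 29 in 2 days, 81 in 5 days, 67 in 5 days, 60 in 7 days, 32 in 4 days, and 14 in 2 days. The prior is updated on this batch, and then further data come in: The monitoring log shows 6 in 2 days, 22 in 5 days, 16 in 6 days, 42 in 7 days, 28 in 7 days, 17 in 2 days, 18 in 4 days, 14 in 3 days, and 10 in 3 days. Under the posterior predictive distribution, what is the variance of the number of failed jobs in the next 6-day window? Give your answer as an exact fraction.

52010/1089

Total count: 22 + 58 + 89 + 88 + 29 + 81 + 67 + 60 + 32 + 14 = 540.
Total exposure: 2 + 4 + 5 + 6 + 2 + 5 + 5 + 7 + 4 + 2 = 42 days.
After the first batch: Gamma(30 + 540, 18 + 42) = Gamma(570, 60).
Total count: 6 + 22 + 16 + 42 + 28 + 17 + 18 + 14 + 10 = 173.
Total exposure: 2 + 5 + 6 + 7 + 7 + 2 + 4 + 3 + 3 = 39 days.
After the second batch: Gamma(570 + 173, 60 + 39) = Gamma(743, 99).
The posterior predictive for a window of length T is Negative Binomial with variance T·α'·(β'+T)/β'² = 6·743·105/9801 = 52010/1089.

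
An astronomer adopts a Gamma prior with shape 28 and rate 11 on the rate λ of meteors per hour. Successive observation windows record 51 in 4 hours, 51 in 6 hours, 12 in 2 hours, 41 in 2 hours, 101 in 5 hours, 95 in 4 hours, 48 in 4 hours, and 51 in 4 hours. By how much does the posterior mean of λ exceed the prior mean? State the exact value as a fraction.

2041/231

Total count: 51 + 51 + 12 + 41 + 101 + 95 + 48 + 51 = 450.
Total exposure: 4 + 6 + 2 + 2 + 5 + 4 + 4 + 4 = 31 hours.
Posterior: α' = 28 + 450 = 478, β' = 11 + 31 = 42.
Posterior mean = 478/42 = 239/21; prior mean = 28/11 = 28/11. Difference = 239/21 − 28/11 = 2041/231.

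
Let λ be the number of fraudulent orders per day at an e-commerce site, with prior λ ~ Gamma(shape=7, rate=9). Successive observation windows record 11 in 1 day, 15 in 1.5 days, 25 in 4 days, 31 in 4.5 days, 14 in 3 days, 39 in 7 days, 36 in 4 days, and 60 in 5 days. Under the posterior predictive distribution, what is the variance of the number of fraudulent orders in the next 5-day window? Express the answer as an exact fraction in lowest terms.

52360/1521

Total count: 11 + 15 + 25 + 31 + 14 + 39 + 36 + 60 = 231.
Total exposure: 1 + 1.5 + 4 + 4.5 + 3 + 7 + 4 + 5 = 30 days.
Posterior: α' = 7 + 231 = 238, β' = 9 + 30 = 39.
The posterior predictive for a window of length T is Negative Binomial with variance T·α'·(β'+T)/β'² = 5·238·44/1521 = 52360/1521.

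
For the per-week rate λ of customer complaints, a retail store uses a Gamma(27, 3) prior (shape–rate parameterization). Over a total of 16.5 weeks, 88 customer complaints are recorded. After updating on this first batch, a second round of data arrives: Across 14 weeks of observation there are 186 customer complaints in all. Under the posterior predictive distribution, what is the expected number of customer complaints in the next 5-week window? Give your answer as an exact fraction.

Total count 88 over total exposure 16.5 weeks.
After the first batch: Gamma(27 + 88, 3 + 16.5) = Gamma(115, 39/2).
Total count 186 over total exposure 14 weeks.
After the second batch: Gamma(115 + 186, 39/2 + 14) = Gamma(301, 67/2).
Predictive mean over a 5-week window = T·E[λ|data] = 5·301/(67/2) = 3010/67.

3010/67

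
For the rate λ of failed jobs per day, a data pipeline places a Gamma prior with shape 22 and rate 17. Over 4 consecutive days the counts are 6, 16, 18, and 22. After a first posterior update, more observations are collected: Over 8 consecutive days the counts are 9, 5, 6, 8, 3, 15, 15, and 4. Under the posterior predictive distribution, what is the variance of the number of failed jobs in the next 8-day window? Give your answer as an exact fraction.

44104/841

Total count: 6 + 16 + 18 + 22 = 62.
Total exposure: 4 days.
After the first batch: Gamma(22 + 62, 17 + 4) = Gamma(84, 21).
Total count: 9 + 5 + 6 + 8 + 3 + 15 + 15 + 4 = 65.
Total exposure: 8 days.
After the second batch: Gamma(84 + 65, 21 + 8) = Gamma(149, 29).
The posterior predictive for a window of length T is Negative Binomial with variance T·α'·(β'+T)/β'² = 8·149·37/841 = 44104/841.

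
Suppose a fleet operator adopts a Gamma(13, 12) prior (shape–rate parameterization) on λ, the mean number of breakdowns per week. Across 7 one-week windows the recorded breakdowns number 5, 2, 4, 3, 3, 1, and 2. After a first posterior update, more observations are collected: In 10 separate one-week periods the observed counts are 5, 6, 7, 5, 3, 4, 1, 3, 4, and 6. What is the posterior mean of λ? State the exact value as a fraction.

77/29

Total count: 5 + 2 + 4 + 3 + 3 + 1 + 2 = 20.
Total exposure: 7 weeks.
After the first batch: Gamma(13 + 20, 12 + 7) = Gamma(33, 19).
Total count: 5 + 6 + 7 + 5 + 3 + 4 + 1 + 3 + 4 + 6 = 44.
Total exposure: 10 weeks.
After the second batch: Gamma(33 + 44, 19 + 10) = Gamma(77, 29).
Posterior mean = α'/β' = 77/29.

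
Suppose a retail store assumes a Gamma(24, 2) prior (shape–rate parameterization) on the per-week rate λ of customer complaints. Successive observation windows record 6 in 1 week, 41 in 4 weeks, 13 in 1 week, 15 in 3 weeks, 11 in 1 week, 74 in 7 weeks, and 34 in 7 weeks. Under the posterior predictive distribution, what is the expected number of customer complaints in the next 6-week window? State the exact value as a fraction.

Total count: 6 + 41 + 13 + 15 + 11 + 74 + 34 = 194.
Total exposure: 1 + 4 + 1 + 3 + 1 + 7 + 7 = 24 weeks.
Posterior: α' = 24 + 194 = 218, β' = 2 + 24 = 26.
Predictive mean over a 6-week window = T·E[λ|data] = 6·218/26 = 654/13.

654/13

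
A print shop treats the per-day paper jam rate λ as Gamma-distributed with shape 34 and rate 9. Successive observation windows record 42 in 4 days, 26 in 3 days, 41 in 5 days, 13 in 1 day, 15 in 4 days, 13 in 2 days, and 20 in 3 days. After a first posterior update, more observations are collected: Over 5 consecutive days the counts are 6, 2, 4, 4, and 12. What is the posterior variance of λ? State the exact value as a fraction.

Total count: 42 + 26 + 41 + 13 + 15 + 13 + 20 = 170.
Total exposure: 4 + 3 + 5 + 1 + 4 + 2 + 3 = 22 days.
After the first batch: Gamma(34 + 170, 9 + 22) = Gamma(204, 31).
Total count: 6 + 2 + 4 + 4 + 12 = 28.
Total exposure: 5 days.
After the second batch: Gamma(204 + 28, 31 + 5) = Gamma(232, 36).
Posterior variance = α'/β'² = 232/1296 = 29/162.

29/162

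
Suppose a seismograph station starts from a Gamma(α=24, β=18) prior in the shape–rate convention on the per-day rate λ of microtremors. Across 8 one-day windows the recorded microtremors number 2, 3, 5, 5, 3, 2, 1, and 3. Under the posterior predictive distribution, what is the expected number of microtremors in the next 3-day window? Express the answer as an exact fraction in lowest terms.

Total count: 2 + 3 + 5 + 5 + 3 + 2 + 1 + 3 = 24.
Total exposure: 8 days.
The Gamma prior is conjugate for the Poisson rate, so λ | data ~ Gamma(24+24, 18+8) = Gamma(48, 26).
Predictive mean over a 3-day window = T·E[λ|data] = 3·48/26 = 72/13.

72/13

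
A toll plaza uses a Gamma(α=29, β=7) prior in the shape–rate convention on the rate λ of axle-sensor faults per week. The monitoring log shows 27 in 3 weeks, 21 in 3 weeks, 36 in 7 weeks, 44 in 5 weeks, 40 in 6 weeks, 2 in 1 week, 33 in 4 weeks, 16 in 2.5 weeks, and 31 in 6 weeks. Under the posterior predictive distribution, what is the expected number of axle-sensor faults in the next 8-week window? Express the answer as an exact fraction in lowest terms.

4464/89

Total count: 27 + 21 + 36 + 44 + 40 + 2 + 33 + 16 + 31 = 250.
Total exposure: 3 + 3 + 7 + 5 + 6 + 1 + 4 + 2.5 + 6 = 37.5 weeks.
By Gamma–Poisson conjugacy, the posterior is Gamma(α + Σx, β + Σt) = Gamma(29 + 250, 7 + 37.5) = Gamma(279, 89/2).
Predictive mean over an 8-week window = T·E[λ|data] = 8·279/(89/2) = 4464/89.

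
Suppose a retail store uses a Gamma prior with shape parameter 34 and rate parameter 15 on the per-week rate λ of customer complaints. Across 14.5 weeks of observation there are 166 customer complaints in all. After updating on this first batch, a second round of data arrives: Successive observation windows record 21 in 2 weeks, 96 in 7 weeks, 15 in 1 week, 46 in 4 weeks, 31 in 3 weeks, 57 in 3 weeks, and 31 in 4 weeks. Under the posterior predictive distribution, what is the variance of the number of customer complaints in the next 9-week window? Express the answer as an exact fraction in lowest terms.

Total count 166 over total exposure 14.5 weeks.
After the first batch: Gamma(34 + 166, 15 + 14.5) = Gamma(200, 59/2).
Total count: 21 + 96 + 15 + 46 + 31 + 57 + 31 = 297.
Total exposure: 2 + 7 + 1 + 4 + 3 + 3 + 4 = 24 weeks.
After the second batch: Gamma(200 + 297, 59/2 + 24) = Gamma(497, 107/2).
The posterior predictive for a window of length T is Negative Binomial with variance T·α'·(β'+T)/β'² = 9·497·(125/2)/(11449/4) = 1118250/11449.

1118250/11449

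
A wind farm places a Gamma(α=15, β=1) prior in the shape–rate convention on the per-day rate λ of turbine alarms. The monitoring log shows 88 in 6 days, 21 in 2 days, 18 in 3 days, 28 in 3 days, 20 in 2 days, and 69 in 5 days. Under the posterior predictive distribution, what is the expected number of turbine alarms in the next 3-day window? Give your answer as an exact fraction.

777/22

Total count: 88 + 21 + 18 + 28 + 20 + 69 = 244.
Total exposure: 6 + 2 + 3 + 3 + 2 + 5 = 21 days.
Gamma(α, β) with Poisson data over total exposure Σt gives posterior Gamma(α+Σx, β+Σt) = Gamma(259, 22).
Predictive mean over a 3-day window = T·E[λ|data] = 3·259/22 = 777/22.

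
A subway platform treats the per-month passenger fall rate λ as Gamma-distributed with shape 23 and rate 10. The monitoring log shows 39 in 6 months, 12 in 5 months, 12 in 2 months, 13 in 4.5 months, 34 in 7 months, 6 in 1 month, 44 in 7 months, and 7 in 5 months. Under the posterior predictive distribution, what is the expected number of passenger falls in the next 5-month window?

Total count: 39 + 12 + 12 + 13 + 34 + 6 + 44 + 7 = 167.
Total exposure: 6 + 5 + 2 + 4.5 + 7 + 1 + 7 + 5 = 37.5 months.
The Gamma prior is conjugate for the Poisson rate, so λ | data ~ Gamma(23+167, 10+37.5) = Gamma(190, 95/2).
Predictive mean over a 5-month window = T·E[λ|data] = 5·190/(95/2) = 20.

20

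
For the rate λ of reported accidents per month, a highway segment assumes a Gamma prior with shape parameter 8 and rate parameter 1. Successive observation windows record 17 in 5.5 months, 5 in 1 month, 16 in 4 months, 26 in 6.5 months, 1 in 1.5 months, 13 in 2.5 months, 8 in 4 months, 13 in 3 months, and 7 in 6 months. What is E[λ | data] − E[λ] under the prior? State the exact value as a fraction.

Total count: 17 + 5 + 16 + 26 + 1 + 13 + 8 + 13 + 7 = 106.
Total exposure: 5.5 + 1 + 4 + 6.5 + 1.5 + 2.5 + 4 + 3 + 6 = 34 months.
The Gamma prior is conjugate for the Poisson rate, so λ | data ~ Gamma(8+106, 1+34) = Gamma(114, 35).
Posterior mean = 114/35 = 114/35; prior mean = 8/1 = 8. Difference = 114/35 − 8 = -166/35.

-166/35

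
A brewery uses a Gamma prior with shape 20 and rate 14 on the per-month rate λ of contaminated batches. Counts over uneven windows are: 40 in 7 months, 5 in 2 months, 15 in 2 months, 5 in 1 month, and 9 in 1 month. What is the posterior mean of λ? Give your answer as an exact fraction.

94/27

Total count: 40 + 5 + 15 + 5 + 9 = 74.
Total exposure: 7 + 2 + 2 + 1 + 1 = 13 months.
By Gamma–Poisson conjugacy, the posterior is Gamma(α + Σx, β + Σt) = Gamma(20 + 74, 14 + 13) = Gamma(94, 27).
Posterior mean = α'/β' = 94/27.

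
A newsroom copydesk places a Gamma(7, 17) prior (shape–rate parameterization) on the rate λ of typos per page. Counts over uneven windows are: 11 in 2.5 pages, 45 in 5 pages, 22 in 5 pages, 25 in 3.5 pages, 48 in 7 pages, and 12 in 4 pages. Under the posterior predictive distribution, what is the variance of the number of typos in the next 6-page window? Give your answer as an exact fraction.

Total count: 11 + 45 + 22 + 25 + 48 + 12 = 163.
Total exposure: 2.5 + 5 + 5 + 3.5 + 7 + 4 = 27 pages.
By Gamma–Poisson conjugacy, the posterior is Gamma(α + Σx, β + Σt) = Gamma(7 + 163, 17 + 27) = Gamma(170, 44).
The posterior predictive for a window of length T is Negative Binomial with variance T·α'·(β'+T)/β'² = 6·170·50/1936 = 6375/242.

6375/242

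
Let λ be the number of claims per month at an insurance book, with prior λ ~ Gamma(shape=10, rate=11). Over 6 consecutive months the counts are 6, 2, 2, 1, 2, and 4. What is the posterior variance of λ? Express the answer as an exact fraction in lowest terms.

Total count: 6 + 2 + 2 + 1 + 2 + 4 = 17.
Total exposure: 6 months.
The Gamma prior is conjugate for the Poisson rate, so λ | data ~ Gamma(10+17, 11+6) = Gamma(27, 17).
Posterior variance = α'/β'² = 27/289.

27/289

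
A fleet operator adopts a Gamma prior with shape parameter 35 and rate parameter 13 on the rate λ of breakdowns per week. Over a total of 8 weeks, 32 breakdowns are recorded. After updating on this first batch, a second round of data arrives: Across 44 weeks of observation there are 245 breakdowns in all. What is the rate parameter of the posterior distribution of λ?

Total count 32 over total exposure 8 weeks.
After the first batch: Gamma(35 + 32, 13 + 8) = Gamma(67, 21).
Total count 245 over total exposure 44 weeks.
After the second batch: Gamma(67 + 245, 21 + 44) = Gamma(312, 65).

65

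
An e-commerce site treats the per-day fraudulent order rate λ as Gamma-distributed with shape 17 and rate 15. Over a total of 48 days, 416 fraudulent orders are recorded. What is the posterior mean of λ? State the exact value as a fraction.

433/63

Total count 416 over total exposure 48 days.
The Gamma prior is conjugate for the Poisson rate, so λ | data ~ Gamma(17+416, 15+48) = Gamma(433, 63).
Posterior mean = α'/β' = 433/63.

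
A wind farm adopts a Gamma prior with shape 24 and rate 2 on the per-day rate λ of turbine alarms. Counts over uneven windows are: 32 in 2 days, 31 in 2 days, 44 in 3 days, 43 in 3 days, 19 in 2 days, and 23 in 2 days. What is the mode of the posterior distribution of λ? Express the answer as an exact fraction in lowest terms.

215/16

Total count: 32 + 31 + 44 + 43 + 19 + 23 = 192.
Total exposure: 2 + 2 + 3 + 3 + 2 + 2 = 14 days.
Gamma(α, β) with Poisson data over total exposure Σt gives posterior Gamma(α+Σx, β+Σt) = Gamma(216, 16).
Posterior mode = (α'−1)/β' = 215/16.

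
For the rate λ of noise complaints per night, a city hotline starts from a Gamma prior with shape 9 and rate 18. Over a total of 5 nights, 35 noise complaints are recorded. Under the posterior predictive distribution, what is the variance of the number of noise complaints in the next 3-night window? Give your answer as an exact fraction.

Total count 35 over total exposure 5 nights.
Conjugate update: add total count to the shape and total exposure to the rate, giving Gamma(44, 23).
The posterior predictive for a window of length T is Negative Binomial with variance T·α'·(β'+T)/β'² = 3·44·26/529 = 3432/529.

3432/529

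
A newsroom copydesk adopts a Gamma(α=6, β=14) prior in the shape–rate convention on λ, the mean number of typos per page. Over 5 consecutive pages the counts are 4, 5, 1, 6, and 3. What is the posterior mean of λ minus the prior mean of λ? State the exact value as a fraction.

Total count: 4 + 5 + 1 + 6 + 3 = 19.
Total exposure: 5 pages.
The Gamma prior is conjugate for the Poisson rate, so λ | data ~ Gamma(6+19, 14+5) = Gamma(25, 19).
Posterior mean = 25/19 = 25/19; prior mean = 6/14 = 3/7. Difference = 25/19 − 3/7 = 118/133.

118/133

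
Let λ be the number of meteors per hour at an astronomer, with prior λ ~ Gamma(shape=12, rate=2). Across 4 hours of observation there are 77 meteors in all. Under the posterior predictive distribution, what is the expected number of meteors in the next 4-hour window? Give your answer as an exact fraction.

178/3

Total count 77 over total exposure 4 hours.
By Gamma–Poisson conjugacy, the posterior is Gamma(α + Σx, β + Σt) = Gamma(12 + 77, 2 + 4) = Gamma(89, 6).
Predictive mean over a 4-hour window = T·E[λ|data] = 4·89/6 = 178/3.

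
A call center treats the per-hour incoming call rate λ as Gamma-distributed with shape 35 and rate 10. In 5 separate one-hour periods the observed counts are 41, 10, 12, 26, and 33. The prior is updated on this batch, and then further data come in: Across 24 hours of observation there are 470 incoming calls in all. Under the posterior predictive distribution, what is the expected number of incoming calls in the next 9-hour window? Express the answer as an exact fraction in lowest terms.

Total count: 41 + 10 + 12 + 26 + 33 = 122.
Total exposure: 5 hours.
After the first batch: Gamma(35 + 122, 10 + 5) = Gamma(157, 15).
Total count 470 over total exposure 24 hours.
After the second batch: Gamma(157 + 470, 15 + 24) = Gamma(627, 39).
Predictive mean over a 9-hour window = T·E[λ|data] = 9·627/39 = 1881/13.

1881/13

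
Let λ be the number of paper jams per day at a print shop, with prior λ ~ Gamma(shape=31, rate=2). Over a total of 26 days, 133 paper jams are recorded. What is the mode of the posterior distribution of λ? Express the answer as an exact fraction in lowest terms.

163/28

Total count 133 over total exposure 26 days.
By Gamma–Poisson conjugacy, the posterior is Gamma(α + Σx, β + Σt) = Gamma(31 + 133, 2 + 26) = Gamma(164, 28).
Posterior mode = (α'−1)/β' = 163/28.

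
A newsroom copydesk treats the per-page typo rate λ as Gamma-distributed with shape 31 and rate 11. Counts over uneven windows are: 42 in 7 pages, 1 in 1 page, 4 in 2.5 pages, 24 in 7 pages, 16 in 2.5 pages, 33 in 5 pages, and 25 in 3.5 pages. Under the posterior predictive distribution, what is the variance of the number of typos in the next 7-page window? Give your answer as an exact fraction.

Total count: 42 + 1 + 4 + 24 + 16 + 33 + 25 = 145.
Total exposure: 7 + 1 + 2.5 + 7 + 2.5 + 5 + 3.5 = 28.5 pages.
By Gamma–Poisson conjugacy, the posterior is Gamma(α + Σx, β + Σt) = Gamma(31 + 145, 11 + 28.5) = Gamma(176, 79/2).
The posterior predictive for a window of length T is Negative Binomial with variance T·α'·(β'+T)/β'² = 7·176·(93/2)/(6241/4) = 229152/6241.

229152/6241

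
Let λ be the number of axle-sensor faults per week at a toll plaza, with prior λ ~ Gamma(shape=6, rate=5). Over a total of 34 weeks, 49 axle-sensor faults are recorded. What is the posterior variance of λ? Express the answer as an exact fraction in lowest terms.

Total count 49 over total exposure 34 weeks.
The Gamma prior is conjugate for the Poisson rate, so λ | data ~ Gamma(6+49, 5+34) = Gamma(55, 39).
Posterior variance = α'/β'² = 55/1521.

55/1521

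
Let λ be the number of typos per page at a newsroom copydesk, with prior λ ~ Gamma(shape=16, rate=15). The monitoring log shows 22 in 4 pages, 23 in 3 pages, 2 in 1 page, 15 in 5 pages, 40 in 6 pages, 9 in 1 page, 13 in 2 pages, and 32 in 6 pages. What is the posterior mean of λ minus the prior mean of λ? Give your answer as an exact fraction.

Total count: 22 + 23 + 2 + 15 + 40 + 9 + 13 + 32 = 156.
Total exposure: 4 + 3 + 1 + 5 + 6 + 1 + 2 + 6 = 28 pages.
By Gamma–Poisson conjugacy, the posterior is Gamma(α + Σx, β + Σt) = Gamma(16 + 156, 15 + 28) = Gamma(172, 43).
Posterior mean = 172/43 = 4; prior mean = 16/15 = 16/15. Difference = 4 − 16/15 = 44/15.

44/15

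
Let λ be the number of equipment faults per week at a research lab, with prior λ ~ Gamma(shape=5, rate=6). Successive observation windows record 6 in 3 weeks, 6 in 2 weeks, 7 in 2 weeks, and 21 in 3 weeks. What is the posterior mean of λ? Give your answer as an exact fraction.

45/16

Total count: 6 + 6 + 7 + 21 = 40.
Total exposure: 3 + 2 + 2 + 3 = 10 weeks.
The Gamma prior is conjugate for the Poisson rate, so λ | data ~ Gamma(5+40, 6+10) = Gamma(45, 16).
Posterior mean = α'/β' = 45/16.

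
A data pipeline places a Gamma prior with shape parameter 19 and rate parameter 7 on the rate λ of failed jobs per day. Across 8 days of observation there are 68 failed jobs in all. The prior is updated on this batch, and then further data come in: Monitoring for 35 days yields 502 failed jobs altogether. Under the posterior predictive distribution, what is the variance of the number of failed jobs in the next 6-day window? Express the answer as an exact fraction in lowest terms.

Total count 68 over total exposure 8 days.
After the first batch: Gamma(19 + 68, 7 + 8) = Gamma(87, 15).
Total count 502 over total exposure 35 days.
After the second batch: Gamma(87 + 502, 15 + 35) = Gamma(589, 50).
The posterior predictive for a window of length T is Negative Binomial with variance T·α'·(β'+T)/β'² = 6·589·56/2500 = 49476/625.

49476/625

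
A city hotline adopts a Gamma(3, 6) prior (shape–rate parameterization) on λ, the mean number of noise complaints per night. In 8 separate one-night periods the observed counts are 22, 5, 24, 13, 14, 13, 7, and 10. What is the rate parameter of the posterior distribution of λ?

Total count: 22 + 5 + 24 + 13 + 14 + 13 + 7 + 10 = 108.
Total exposure: 8 nights.
By Gamma–Poisson conjugacy, the posterior is Gamma(α + Σx, β + Σt) = Gamma(3 + 108, 6 + 8) = Gamma(111, 14).

14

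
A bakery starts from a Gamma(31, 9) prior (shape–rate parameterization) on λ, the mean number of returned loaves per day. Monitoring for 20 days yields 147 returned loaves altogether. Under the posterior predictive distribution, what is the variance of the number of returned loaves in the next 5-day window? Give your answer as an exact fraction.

Total count 147 over total exposure 20 days.
The Gamma prior is conjugate for the Poisson rate, so λ | data ~ Gamma(31+147, 9+20) = Gamma(178, 29).
The posterior predictive for a window of length T is Negative Binomial with variance T·α'·(β'+T)/β'² = 5·178·34/841 = 30260/841.

30260/841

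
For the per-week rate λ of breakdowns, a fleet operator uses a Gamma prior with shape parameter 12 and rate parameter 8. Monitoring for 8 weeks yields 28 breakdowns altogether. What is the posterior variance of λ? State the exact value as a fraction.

Total count 28 over total exposure 8 weeks.
Posterior: α' = 12 + 28 = 40, β' = 8 + 8 = 16.
Posterior variance = α'/β'² = 40/256 = 5/32.

5/32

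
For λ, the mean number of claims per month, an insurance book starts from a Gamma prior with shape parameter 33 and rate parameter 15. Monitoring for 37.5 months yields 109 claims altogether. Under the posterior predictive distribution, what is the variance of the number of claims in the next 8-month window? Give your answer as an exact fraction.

Total count 109 over total exposure 37.5 months.
By Gamma–Poisson conjugacy, the posterior is Gamma(α + Σx, β + Σt) = Gamma(33 + 109, 15 + 37.5) = Gamma(142, 105/2).
The posterior predictive for a window of length T is Negative Binomial with variance T·α'·(β'+T)/β'² = 8·142·(121/2)/(11025/4) = 274912/11025.

274912/11025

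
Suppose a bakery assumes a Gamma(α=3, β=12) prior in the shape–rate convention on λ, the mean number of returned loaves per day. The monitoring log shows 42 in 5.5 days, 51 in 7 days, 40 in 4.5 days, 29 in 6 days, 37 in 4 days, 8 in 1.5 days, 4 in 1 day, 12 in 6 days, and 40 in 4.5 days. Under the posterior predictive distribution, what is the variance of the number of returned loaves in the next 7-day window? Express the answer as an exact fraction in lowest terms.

Total count: 42 + 51 + 40 + 29 + 37 + 8 + 4 + 12 + 40 = 263.
Total exposure: 5.5 + 7 + 4.5 + 6 + 4 + 1.5 + 1 + 6 + 4.5 = 40 days.
Gamma(α, β) with Poisson data over total exposure Σt gives posterior Gamma(α+Σx, β+Σt) = Gamma(266, 52).
The posterior predictive for a window of length T is Negative Binomial with variance T·α'·(β'+T)/β'² = 7·266·59/2704 = 54929/1352.

54929/1352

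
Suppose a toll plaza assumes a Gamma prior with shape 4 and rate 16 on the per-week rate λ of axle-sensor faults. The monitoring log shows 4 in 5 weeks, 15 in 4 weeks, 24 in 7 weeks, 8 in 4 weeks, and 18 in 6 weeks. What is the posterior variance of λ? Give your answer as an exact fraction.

73/1764

Total count: 4 + 15 + 24 + 8 + 18 = 69.
Total exposure: 5 + 4 + 7 + 4 + 6 = 26 weeks.
Conjugate update: add total count to the shape and total exposure to the rate, giving Gamma(73, 42).
Posterior variance = α'/β'² = 73/1764.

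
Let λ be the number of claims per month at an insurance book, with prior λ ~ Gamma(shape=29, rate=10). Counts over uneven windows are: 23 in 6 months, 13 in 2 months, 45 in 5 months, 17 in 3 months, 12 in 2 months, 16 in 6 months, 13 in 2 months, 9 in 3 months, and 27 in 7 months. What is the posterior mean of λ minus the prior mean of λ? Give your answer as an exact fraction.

Total count: 23 + 13 + 45 + 17 + 12 + 16 + 13 + 9 + 27 = 175.
Total exposure: 6 + 2 + 5 + 3 + 2 + 6 + 2 + 3 + 7 = 36 months.
Posterior: α' = 29 + 175 = 204, β' = 10 + 36 = 46.
Posterior mean = 204/46 = 102/23; prior mean = 29/10 = 29/10. Difference = 102/23 − 29/10 = 353/230.

353/230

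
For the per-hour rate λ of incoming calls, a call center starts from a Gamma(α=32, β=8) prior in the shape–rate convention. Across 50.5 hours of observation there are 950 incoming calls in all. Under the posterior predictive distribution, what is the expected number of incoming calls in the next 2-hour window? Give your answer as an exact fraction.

Total count 950 over total exposure 50.5 hours.
Conjugate update: add total count to the shape and total exposure to the rate, giving Gamma(982, 117/2).
Predictive mean over a 2-hour window = T·E[λ|data] = 2·982/(117/2) = 3928/117.

3928/117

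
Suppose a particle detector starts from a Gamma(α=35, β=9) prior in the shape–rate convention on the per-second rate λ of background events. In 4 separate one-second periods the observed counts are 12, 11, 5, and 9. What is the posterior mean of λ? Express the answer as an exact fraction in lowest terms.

Total count: 12 + 11 + 5 + 9 = 37.
Total exposure: 4 seconds.
Conjugate update: add total count to the shape and total exposure to the rate, giving Gamma(72, 13).
Posterior mean = α'/β' = 72/13.

72/13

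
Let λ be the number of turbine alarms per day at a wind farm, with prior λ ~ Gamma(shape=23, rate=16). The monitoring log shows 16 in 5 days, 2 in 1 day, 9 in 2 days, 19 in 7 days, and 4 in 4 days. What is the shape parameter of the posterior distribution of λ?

Total count: 16 + 2 + 9 + 19 + 4 = 50.
Total exposure: 5 + 1 + 2 + 7 + 4 = 19 days.
Conjugate update: add total count to the shape and total exposure to the rate, giving Gamma(73, 35).

73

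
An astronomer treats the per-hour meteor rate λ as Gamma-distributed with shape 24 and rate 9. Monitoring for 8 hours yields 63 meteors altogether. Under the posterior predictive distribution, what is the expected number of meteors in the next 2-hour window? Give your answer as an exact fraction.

Total count 63 over total exposure 8 hours.
By Gamma–Poisson conjugacy, the posterior is Gamma(α + Σx, β + Σt) = Gamma(24 + 63, 9 + 8) = Gamma(87, 17).
Predictive mean over a 2-hour window = T·E[λ|data] = 2·87/17 = 174/17.

174/17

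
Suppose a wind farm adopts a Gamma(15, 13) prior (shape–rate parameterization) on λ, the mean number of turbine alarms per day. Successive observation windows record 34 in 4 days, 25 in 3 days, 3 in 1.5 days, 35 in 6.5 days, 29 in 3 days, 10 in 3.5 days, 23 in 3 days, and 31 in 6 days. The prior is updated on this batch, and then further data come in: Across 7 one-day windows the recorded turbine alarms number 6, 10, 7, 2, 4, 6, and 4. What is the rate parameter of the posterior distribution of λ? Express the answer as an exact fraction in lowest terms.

101/2

Total count: 34 + 25 + 3 + 35 + 29 + 10 + 23 + 31 = 190.
Total exposure: 4 + 3 + 1.5 + 6.5 + 3 + 3.5 + 3 + 6 = 30.5 days.
After the first batch: Gamma(15 + 190, 13 + 30.5) = Gamma(205, 87/2).
Total count: 6 + 10 + 7 + 2 + 4 + 6 + 4 = 39.
Total exposure: 7 days.
After the second batch: Gamma(205 + 39, 87/2 + 7) = Gamma(244, 101/2).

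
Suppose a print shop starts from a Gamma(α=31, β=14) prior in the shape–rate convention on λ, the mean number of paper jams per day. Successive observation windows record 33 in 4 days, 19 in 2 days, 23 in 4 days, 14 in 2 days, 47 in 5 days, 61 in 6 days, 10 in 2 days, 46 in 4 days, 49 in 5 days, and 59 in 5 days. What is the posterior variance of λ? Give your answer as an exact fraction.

Total count: 33 + 19 + 23 + 14 + 47 + 61 + 10 + 46 + 49 + 59 = 361.
Total exposure: 4 + 2 + 4 + 2 + 5 + 6 + 2 + 4 + 5 + 5 = 39 days.
By Gamma–Poisson conjugacy, the posterior is Gamma(α + Σx, β + Σt) = Gamma(31 + 361, 14 + 39) = Gamma(392, 53).
Posterior variance = α'/β'² = 392/2809.

392/2809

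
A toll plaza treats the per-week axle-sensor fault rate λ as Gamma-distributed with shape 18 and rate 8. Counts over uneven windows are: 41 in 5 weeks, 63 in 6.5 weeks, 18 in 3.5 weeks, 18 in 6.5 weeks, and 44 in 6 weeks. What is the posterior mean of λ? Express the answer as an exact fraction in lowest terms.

Total count: 41 + 63 + 18 + 18 + 44 = 184.
Total exposure: 5 + 6.5 + 3.5 + 6.5 + 6 = 27.5 weeks.
Conjugate update: add total count to the shape and total exposure to the rate, giving Gamma(202, 71/2).
Posterior mean = α'/β' = 202/(71/2) = 404/71.

404/71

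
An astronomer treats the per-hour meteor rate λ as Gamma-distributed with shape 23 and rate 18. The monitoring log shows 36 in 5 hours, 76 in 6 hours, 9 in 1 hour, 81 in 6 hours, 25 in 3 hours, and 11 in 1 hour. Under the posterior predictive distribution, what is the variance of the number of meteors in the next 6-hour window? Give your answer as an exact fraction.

18009/400

Total count: 36 + 76 + 9 + 81 + 25 + 11 = 238.
Total exposure: 5 + 6 + 1 + 6 + 3 + 1 = 22 hours.
Conjugate update: add total count to the shape and total exposure to the rate, giving Gamma(261, 40).
The posterior predictive for a window of length T is Negative Binomial with variance T·α'·(β'+T)/β'² = 6·261·46/1600 = 18009/400.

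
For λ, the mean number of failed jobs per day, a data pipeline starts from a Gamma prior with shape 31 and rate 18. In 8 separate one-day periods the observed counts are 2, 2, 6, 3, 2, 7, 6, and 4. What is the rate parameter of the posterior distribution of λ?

26

Total count: 2 + 2 + 6 + 3 + 2 + 7 + 6 + 4 = 32.
Total exposure: 8 days.
The Gamma prior is conjugate for the Poisson rate, so λ | data ~ Gamma(31+32, 18+8) = Gamma(63, 26).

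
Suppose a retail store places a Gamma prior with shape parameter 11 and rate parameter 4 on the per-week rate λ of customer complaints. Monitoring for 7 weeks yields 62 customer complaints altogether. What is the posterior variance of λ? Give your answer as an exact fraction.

Total count 62 over total exposure 7 weeks.
Conjugate update: add total count to the shape and total exposure to the rate, giving Gamma(73, 11).
Posterior variance = α'/β'² = 73/121.

73/121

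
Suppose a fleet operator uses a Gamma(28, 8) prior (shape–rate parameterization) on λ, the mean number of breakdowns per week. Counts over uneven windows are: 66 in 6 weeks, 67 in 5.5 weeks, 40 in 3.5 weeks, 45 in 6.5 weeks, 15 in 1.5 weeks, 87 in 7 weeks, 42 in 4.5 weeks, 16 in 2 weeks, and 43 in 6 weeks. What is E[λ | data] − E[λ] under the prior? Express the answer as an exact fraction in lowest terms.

Total count: 66 + 67 + 40 + 45 + 15 + 87 + 42 + 16 + 43 = 421.
Total exposure: 6 + 5.5 + 3.5 + 6.5 + 1.5 + 7 + 4.5 + 2 + 6 = 42.5 weeks.
By Gamma–Poisson conjugacy, the posterior is Gamma(α + Σx, β + Σt) = Gamma(28 + 421, 8 + 42.5) = Gamma(449, 101/2).
Posterior mean = 449/(101/2) = 898/101; prior mean = 28/8 = 7/2. Difference = 898/101 − 7/2 = 1089/202.

1089/202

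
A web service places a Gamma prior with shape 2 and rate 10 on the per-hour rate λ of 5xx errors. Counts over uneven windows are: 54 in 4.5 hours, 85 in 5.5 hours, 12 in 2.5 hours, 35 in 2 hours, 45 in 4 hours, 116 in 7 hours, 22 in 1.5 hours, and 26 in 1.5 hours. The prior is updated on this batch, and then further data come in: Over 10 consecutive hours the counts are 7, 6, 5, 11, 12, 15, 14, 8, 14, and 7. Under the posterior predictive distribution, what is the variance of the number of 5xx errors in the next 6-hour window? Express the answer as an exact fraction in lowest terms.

Total count: 54 + 85 + 12 + 35 + 45 + 116 + 22 + 26 = 395.
Total exposure: 4.5 + 5.5 + 2.5 + 2 + 4 + 7 + 1.5 + 1.5 = 28.5 hours.
After the first batch: Gamma(2 + 395, 10 + 28.5) = Gamma(397, 77/2).
Total count: 7 + 6 + 5 + 11 + 12 + 15 + 14 + 8 + 14 + 7 = 99.
Total exposure: 10 hours.
After the second batch: Gamma(397 + 99, 77/2 + 10) = Gamma(496, 97/2).
The posterior predictive for a window of length T is Negative Binomial with variance T·α'·(β'+T)/β'² = 6·496·(109/2)/(9409/4) = 648768/9409.

648768/9409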